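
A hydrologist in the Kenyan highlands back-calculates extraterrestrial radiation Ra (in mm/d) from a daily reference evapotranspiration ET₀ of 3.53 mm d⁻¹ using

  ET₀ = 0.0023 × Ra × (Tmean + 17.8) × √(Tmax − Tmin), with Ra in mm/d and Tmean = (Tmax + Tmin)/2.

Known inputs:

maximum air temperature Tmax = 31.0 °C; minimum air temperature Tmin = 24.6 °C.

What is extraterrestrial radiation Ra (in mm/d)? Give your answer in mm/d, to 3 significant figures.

Tmean = 27.80 °C; √ΔT = 2.5298
Ra = ET₀ / [0.0023 × (Tmean+17.8) × √ΔT] = 3.53 / (0.0023 × 45.60 × 2.5298) = 13.304 mm/d

13.3 mm/d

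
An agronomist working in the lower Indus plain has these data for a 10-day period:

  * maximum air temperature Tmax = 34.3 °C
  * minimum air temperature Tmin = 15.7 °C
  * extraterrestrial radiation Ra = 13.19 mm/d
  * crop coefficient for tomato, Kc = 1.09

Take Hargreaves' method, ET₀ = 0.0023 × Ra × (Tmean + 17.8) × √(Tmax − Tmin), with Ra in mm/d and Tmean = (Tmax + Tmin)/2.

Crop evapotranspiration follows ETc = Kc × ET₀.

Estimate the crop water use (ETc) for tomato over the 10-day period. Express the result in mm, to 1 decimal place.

Tmean = (34.3 + 15.7)/2 = 25.00 °C
ET₀ = 0.0023 × 13.19 × (25.00 + 17.8) × √18.6 = 0.0023 × 13.19 × 42.80 × 4.3128 = 5.5998 mm/d
ETc = Kc × ET₀ = 1.09 × 5.5998 = 6.1038 mm/d
Over 10 days: 6.1038 × 10 = 61.038 mm

61.0 mm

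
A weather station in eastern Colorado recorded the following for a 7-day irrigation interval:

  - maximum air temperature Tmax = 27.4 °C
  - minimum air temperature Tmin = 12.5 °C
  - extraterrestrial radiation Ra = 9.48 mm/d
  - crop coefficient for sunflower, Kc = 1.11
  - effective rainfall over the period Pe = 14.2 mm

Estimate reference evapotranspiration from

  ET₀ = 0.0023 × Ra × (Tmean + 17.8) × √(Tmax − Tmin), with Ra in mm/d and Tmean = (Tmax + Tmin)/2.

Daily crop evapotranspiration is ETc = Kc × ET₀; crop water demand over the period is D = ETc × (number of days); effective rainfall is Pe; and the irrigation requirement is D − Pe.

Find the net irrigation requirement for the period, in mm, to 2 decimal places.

Tmean = (27.4 + 12.5)/2 = 19.95 °C
ET₀ = 0.0023 × 9.48 × (19.95 + 17.8) × √14.9 = 0.0023 × 9.48 × 37.75 × 3.8601 = 3.1773 mm/d
ETc = Kc × ET₀ = 1.11 × 3.1773 = 3.5268 mm/d
Crop demand D = ETc × 7 d = 3.5268 × 7 = 24.688 mm
D − Pe = 24.688 − 14.2 = 10.488 mm

10.49 mm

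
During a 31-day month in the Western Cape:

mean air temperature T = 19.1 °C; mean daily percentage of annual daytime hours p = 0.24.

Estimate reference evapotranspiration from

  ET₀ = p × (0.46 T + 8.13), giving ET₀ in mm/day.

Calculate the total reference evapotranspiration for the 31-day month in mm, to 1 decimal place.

ET₀ = 0.24 × (0.46 × 19.1 + 8.13) = 0.24 × 16.916 = 4.0598 mm/d
Monthly total = 4.0598 × 31 = 125.854 mm

125.9 mm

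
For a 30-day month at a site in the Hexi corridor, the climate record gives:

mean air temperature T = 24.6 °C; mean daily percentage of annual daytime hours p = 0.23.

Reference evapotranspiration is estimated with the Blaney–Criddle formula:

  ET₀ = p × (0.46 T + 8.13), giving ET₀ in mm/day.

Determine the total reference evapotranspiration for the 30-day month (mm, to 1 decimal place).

134.2 mm

ET₀ = 0.23 × (0.46 × 24.6 + 8.13) = 0.23 × 19.446 = 4.4726 mm/d
Monthly total = 4.4726 × 30 = 134.178 mm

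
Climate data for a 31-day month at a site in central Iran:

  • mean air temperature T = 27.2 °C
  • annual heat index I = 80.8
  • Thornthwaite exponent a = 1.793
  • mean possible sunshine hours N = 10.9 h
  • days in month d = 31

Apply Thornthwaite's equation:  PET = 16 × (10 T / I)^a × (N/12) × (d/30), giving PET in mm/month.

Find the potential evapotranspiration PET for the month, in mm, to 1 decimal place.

132.4 mm

10T/I = 10 × 27.2 / 80.8 = 3.3663
(10T/I)^a = 3.3663^1.793 = 8.8142
Uncorrected PET = 16 × 8.8142 = 141.027 mm
Correction = (N/12)(d/30) = (10.9/12)(31/30) = 0.9386
PET = 141.027 × 0.9386 = 132.368 mm/month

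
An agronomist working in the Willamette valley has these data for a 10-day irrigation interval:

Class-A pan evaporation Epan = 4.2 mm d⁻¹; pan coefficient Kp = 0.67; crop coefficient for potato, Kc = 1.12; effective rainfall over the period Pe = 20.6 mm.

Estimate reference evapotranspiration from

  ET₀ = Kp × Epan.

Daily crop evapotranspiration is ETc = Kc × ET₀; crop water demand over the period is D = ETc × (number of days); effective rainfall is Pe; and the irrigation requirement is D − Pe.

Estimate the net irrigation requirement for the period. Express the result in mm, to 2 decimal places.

10.92 mm

ET₀ = 0.67 × 4.2 = 2.8140 mm/d
ETc = Kc × ET₀ = 1.12 × 2.8140 = 3.1517 mm/d
Crop demand D = ETc × 10 d = 3.1517 × 10 = 31.517 mm
D − Pe = 31.517 − 20.6 = 10.917 mm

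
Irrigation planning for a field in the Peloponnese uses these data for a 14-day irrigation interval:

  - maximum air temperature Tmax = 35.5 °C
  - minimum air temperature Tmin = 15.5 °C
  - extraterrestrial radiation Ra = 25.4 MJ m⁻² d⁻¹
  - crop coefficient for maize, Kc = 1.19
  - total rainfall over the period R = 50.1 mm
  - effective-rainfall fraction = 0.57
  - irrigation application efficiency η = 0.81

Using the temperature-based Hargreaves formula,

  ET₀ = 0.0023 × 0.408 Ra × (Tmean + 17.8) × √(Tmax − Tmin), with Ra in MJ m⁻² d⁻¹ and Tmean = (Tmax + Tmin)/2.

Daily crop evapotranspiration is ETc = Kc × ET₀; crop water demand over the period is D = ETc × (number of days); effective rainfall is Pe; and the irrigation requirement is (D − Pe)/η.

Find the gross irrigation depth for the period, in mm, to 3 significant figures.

Tmean = (35.5 + 15.5)/2 = 25.50 °C
0.408 Ra = 0.408 × 25.4 = 10.3632 mm/d equivalent
ET₀ = 0.0023 × 10.3632 × (25.50 + 17.8) × √20.0 = 0.0023 × 10.3632 × 43.30 × 4.4721 = 4.6155 mm/d
ETc = Kc × ET₀ = 1.19 × 4.6155 = 5.4924 mm/d
Crop demand D = ETc × 14 d = 5.4924 × 14 = 76.894 mm
Pe = 0.57 × 50.1 = 28.557 mm
D − Pe = 76.894 − 28.557 = 48.337 mm
Gross irrigation = 48.337 / 0.81 = 59.675 mm

59.7 mm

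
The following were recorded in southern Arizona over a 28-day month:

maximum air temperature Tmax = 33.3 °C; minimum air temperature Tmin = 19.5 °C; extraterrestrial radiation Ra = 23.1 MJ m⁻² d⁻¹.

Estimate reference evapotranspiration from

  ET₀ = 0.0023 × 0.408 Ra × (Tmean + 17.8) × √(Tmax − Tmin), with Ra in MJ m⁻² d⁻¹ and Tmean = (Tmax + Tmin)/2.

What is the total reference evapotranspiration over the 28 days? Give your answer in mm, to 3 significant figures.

99.7 mm

Tmean = (33.3 + 19.5)/2 = 26.40 °C
0.408 Ra = 0.408 × 23.1 = 9.4248 mm/d equivalent
ET₀ = 0.0023 × 9.4248 × (26.40 + 17.8) × √13.8 = 0.0023 × 9.4248 × 44.20 × 3.7148 = 3.5592 mm/d
Over 28 days: 3.5592 × 28 = 99.658 mm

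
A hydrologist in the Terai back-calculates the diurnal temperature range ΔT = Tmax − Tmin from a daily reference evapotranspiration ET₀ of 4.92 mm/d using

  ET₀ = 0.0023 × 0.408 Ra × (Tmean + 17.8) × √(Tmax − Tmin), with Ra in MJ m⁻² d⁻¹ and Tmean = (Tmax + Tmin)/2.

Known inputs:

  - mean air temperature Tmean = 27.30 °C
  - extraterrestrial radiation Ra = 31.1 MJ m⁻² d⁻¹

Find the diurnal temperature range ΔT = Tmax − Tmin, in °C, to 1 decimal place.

√ΔT = ET₀ / [0.0023 × 0.408 × Ra × (Tmean+17.8)] = 4.92 / (0.0023 × 12.6888 × 45.10) = 3.7380
ΔT = 3.7380² = 13.973 °C

14.0 °C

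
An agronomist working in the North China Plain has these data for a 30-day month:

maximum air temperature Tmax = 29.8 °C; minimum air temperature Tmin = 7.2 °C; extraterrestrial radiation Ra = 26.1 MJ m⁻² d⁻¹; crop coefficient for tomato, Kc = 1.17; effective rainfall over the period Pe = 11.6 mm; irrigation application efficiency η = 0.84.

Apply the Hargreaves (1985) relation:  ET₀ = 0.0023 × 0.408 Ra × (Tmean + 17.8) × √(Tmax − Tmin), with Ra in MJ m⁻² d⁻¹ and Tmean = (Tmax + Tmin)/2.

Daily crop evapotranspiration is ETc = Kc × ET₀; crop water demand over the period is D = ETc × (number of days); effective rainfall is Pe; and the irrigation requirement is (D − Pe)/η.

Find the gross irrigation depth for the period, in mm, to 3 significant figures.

163 mm

Tmean = (29.8 + 7.2)/2 = 18.50 °C
0.408 Ra = 0.408 × 26.1 = 10.6488 mm/d equivalent
ET₀ = 0.0023 × 10.6488 × (18.50 + 17.8) × √22.6 = 0.0023 × 10.6488 × 36.30 × 4.7539 = 4.2265 mm/d
ETc = Kc × ET₀ = 1.17 × 4.2265 = 4.9450 mm/d
Crop demand D = ETc × 30 d = 4.9450 × 30 = 148.350 mm
D − Pe = 148.350 − 11.6 = 136.750 mm
Gross irrigation = 136.750 / 0.84 = 162.798 mm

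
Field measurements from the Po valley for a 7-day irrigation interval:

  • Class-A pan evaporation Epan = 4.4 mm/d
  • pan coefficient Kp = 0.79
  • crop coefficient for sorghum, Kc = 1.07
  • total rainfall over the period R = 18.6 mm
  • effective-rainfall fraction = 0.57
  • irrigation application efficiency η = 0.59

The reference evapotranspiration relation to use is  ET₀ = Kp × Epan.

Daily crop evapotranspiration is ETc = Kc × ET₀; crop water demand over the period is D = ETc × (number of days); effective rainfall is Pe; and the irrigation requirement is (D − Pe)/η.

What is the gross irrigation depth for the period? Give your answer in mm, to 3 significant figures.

ET₀ = 0.79 × 4.4 = 3.4760 mm/d
ETc = Kc × ET₀ = 1.07 × 3.4760 = 3.7193 mm/d
Crop demand D = ETc × 7 d = 3.7193 × 7 = 26.035 mm
Pe = 0.57 × 18.6 = 10.602 mm
D − Pe = 26.035 − 10.602 = 15.433 mm
Gross irrigation = 15.433 / 0.59 = 26.158 mm

26.2 mm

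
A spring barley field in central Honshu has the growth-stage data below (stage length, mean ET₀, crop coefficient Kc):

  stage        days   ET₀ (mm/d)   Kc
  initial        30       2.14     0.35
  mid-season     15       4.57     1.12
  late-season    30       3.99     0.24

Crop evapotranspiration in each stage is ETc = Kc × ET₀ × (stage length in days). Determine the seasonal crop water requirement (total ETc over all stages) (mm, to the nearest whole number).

initial: 0.35 × 2.14 × 30 = 22.47 mm
mid-season: 1.12 × 4.57 × 15 = 76.78 mm
late-season: 0.24 × 3.99 × 30 = 28.73 mm
Seasonal total = 127.98 mm

128 mm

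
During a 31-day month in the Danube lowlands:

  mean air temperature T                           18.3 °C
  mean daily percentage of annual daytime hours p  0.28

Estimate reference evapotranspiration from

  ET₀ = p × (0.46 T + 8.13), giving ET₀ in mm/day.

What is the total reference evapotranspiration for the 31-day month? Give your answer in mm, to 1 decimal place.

ET₀ = 0.28 × (0.46 × 18.3 + 8.13) = 0.28 × 16.548 = 4.6334 mm/d
Monthly total = 4.6334 × 31 = 143.635 mm

143.6 mm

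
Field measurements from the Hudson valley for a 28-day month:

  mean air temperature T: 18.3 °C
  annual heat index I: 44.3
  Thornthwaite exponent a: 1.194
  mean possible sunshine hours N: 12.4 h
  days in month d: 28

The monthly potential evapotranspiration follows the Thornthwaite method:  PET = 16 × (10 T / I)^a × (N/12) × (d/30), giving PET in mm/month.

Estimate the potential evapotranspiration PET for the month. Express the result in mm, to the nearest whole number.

84 mm

10T/I = 10 × 18.3 / 44.3 = 4.1309
(10T/I)^a = 4.1309^1.194 = 5.4395
Uncorrected PET = 16 × 5.4395 = 87.032 mm
Correction = (N/12)(d/30) = (12.4/12)(28/30) = 0.9644
PET = 87.032 × 0.9644 = 83.934 mm/month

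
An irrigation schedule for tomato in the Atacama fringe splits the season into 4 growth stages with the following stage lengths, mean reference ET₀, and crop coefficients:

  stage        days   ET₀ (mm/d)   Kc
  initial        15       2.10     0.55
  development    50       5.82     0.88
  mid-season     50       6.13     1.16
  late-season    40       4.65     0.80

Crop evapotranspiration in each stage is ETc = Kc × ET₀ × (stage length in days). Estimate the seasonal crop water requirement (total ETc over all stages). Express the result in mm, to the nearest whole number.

778 mm

initial: 0.55 × 2.10 × 15 = 17.33 mm
development: 0.88 × 5.82 × 50 = 256.08 mm
mid-season: 1.16 × 6.13 × 50 = 355.54 mm
late-season: 0.80 × 4.65 × 40 = 148.80 mm
Seasonal total = 777.75 mm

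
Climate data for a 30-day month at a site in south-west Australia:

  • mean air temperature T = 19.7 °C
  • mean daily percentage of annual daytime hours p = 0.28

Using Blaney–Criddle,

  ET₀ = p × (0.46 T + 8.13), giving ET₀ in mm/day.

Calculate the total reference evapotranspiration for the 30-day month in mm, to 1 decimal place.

ET₀ = 0.28 × (0.46 × 19.7 + 8.13) = 0.28 × 17.192 = 4.8138 mm/d
Monthly total = 4.8138 × 30 = 144.414 mm

144.4 mm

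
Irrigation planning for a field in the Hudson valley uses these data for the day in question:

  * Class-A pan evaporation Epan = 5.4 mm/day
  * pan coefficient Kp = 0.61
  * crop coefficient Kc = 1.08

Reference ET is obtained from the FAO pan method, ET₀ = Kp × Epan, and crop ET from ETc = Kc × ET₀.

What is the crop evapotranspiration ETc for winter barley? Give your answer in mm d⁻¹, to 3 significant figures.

3.56 mm d⁻¹

ET₀ = 0.61 × 5.4 = 3.2940 mm/d
ETc = Kc × ET₀ = 1.08 × 3.2940 = 3.5575 mm/d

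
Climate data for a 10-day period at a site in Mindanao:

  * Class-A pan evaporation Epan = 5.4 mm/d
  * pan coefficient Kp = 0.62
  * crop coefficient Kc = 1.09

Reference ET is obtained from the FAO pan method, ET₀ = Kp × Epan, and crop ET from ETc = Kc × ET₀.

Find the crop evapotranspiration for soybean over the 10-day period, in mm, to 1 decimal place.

36.5 mm

ET₀ = 0.62 × 5.4 = 3.3480 mm/d
ETc = Kc × ET₀ = 1.09 × 3.3480 = 3.6493 mm/d
Over 10 days: 3.6493 × 10 = 36.493 mm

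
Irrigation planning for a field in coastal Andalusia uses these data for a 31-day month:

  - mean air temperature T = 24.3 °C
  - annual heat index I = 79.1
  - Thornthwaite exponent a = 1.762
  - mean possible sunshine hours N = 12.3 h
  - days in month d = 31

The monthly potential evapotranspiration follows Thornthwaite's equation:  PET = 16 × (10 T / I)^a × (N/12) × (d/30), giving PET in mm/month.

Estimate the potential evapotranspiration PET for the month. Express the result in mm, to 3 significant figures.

10T/I = 10 × 24.3 / 79.1 = 3.0721
(10T/I)^a = 3.0721^1.762 = 7.2254
Uncorrected PET = 16 × 7.2254 = 115.606 mm
Correction = (N/12)(d/30) = (12.3/12)(31/30) = 1.0592
PET = 115.606 × 1.0592 = 122.450 mm/month

122 mm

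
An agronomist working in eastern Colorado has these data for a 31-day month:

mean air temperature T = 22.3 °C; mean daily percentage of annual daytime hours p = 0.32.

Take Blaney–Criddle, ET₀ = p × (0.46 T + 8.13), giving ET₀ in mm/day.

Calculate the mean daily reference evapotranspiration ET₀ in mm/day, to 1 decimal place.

ET₀ = 0.32 × (0.46 × 22.3 + 8.13) = 0.32 × 18.388 = 5.8842 mm/d

5.9 mm/day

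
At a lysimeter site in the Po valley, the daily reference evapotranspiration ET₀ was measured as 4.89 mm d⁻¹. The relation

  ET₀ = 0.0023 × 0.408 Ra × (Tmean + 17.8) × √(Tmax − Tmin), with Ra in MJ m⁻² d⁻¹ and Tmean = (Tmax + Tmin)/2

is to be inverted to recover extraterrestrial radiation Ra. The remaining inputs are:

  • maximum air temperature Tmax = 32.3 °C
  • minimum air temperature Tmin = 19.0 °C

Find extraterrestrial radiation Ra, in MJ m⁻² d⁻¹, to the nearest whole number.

33 MJ m⁻² d⁻¹

Tmean = (32.3+19.0)/2 = 25.65 °C; ΔT = 13.3
Ra = ET₀ / [0.0023 × 0.408 × (Tmean+17.8) × √ΔT]
   = 4.89 / (0.0023 × 0.408 × 43.45 × 3.6469) = 32.886 MJ m⁻² d⁻¹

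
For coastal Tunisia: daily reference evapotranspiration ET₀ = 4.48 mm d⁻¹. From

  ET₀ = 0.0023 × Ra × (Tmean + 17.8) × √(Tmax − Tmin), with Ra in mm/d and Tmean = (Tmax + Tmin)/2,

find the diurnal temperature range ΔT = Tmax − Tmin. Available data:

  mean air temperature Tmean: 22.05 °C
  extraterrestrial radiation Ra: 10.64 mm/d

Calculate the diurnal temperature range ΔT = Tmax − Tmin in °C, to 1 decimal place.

21.1 °C

√ΔT = ET₀ / [0.0023 × Ra × (Tmean+17.8)] = 4.48 / (0.0023 × 10.64 × 39.85) = 4.5939
ΔT = 4.5939² = 21.104 °C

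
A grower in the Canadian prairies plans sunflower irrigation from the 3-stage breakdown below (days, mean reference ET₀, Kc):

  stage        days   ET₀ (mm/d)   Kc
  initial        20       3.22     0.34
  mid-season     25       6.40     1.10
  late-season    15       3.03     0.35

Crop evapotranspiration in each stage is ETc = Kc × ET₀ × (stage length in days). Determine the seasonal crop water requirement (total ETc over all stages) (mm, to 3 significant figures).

initial: 0.34 × 3.22 × 20 = 21.90 mm
mid-season: 1.10 × 6.40 × 25 = 176.00 mm
late-season: 0.35 × 3.03 × 15 = 15.91 mm
Seasonal total = 213.81 mm

214 mm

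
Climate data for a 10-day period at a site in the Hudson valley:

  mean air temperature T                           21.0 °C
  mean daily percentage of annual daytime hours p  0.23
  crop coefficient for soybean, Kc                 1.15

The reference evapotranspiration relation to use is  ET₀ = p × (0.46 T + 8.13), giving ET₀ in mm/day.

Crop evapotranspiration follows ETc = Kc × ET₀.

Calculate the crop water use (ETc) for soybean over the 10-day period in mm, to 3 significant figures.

ET₀ = 0.23 × (0.46 × 21.0 + 8.13) = 0.23 × 17.790 = 4.0917 mm/d
ETc = Kc × ET₀ = 1.15 × 4.0917 = 4.7055 mm/d
Over 10 days: 4.7055 × 10 = 47.055 mm

47.1 mm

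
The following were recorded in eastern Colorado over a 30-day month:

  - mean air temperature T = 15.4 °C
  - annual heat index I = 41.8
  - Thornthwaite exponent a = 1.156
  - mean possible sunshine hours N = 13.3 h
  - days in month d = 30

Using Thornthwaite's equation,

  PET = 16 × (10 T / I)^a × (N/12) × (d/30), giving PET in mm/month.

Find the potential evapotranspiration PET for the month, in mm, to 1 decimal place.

80.1 mm

10T/I = 10 × 15.4 / 41.8 = 3.6842
(10T/I)^a = 3.6842^1.156 = 4.5154
Uncorrected PET = 16 × 4.5154 = 72.246 mm
Correction = (N/12)(d/30) = (13.3/12)(30/30) = 1.1083
PET = 72.246 × 1.1083 = 80.070 mm/month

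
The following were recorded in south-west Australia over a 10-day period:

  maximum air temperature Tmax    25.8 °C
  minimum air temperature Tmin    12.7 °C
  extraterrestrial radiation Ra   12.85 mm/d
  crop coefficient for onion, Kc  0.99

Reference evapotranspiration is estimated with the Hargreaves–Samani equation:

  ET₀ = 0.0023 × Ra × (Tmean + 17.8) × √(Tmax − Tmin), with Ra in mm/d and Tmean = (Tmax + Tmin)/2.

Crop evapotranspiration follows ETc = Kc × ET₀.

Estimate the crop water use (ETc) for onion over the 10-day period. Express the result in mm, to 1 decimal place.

Tmean = (25.8 + 12.7)/2 = 19.25 °C
ET₀ = 0.0023 × 12.85 × (19.25 + 17.8) × √13.1 = 0.0023 × 12.85 × 37.05 × 3.6194 = 3.9633 mm/d
ETc = Kc × ET₀ = 0.99 × 3.9633 = 3.9237 mm/d
Over 10 days: 3.9237 × 10 = 39.237 mm

39.2 mm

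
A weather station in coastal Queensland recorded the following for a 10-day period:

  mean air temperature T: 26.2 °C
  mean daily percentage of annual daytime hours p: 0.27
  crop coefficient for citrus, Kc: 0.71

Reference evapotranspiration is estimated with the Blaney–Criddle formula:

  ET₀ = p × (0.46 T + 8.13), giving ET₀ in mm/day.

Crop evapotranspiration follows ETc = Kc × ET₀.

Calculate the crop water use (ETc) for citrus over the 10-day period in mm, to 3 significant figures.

ET₀ = 0.27 × (0.46 × 26.2 + 8.13) = 0.27 × 20.182 = 5.4491 mm/d
ETc = Kc × ET₀ = 0.71 × 5.4491 = 3.8689 mm/d
Over 10 days: 3.8689 × 10 = 38.689 mm

38.7 mm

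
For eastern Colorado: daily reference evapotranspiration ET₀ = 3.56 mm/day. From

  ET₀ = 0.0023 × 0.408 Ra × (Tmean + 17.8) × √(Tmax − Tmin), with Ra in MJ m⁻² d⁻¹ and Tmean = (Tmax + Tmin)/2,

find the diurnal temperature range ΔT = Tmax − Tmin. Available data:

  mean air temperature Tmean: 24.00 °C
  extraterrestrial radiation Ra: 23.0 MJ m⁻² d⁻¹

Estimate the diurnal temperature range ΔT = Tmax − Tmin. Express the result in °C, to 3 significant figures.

15.6 °C

√ΔT = ET₀ / [0.0023 × 0.408 × Ra × (Tmean+17.8)] = 3.56 / (0.0023 × 9.3840 × 41.80) = 3.9460
ΔT = 3.9460² = 15.571 °C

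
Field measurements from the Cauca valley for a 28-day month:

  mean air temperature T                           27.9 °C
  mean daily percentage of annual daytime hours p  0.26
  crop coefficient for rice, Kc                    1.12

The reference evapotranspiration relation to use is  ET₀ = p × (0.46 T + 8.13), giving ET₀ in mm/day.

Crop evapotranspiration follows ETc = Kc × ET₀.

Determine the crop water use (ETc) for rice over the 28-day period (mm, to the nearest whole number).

ET₀ = 0.26 × (0.46 × 27.9 + 8.13) = 0.26 × 20.964 = 5.4506 mm/d
ETc = Kc × ET₀ = 1.12 × 5.4506 = 6.1047 mm/d
Over 28 days: 6.1047 × 28 = 170.932 mm

171 mm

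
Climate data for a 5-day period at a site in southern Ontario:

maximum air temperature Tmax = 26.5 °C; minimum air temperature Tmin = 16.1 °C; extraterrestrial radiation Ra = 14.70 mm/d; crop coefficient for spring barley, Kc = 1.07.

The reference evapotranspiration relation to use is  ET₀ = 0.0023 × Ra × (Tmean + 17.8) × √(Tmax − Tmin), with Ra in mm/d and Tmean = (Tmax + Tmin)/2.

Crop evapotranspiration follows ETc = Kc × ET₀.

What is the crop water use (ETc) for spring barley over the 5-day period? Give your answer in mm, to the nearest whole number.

Tmean = (26.5 + 16.1)/2 = 21.30 °C
ET₀ = 0.0023 × 14.70 × (21.30 + 17.8) × √10.4 = 0.0023 × 14.70 × 39.10 × 3.2249 = 4.2632 mm/d
ETc = Kc × ET₀ = 1.07 × 4.2632 = 4.5616 mm/d
Over 5 days: 4.5616 × 5 = 22.808 mm

23 mm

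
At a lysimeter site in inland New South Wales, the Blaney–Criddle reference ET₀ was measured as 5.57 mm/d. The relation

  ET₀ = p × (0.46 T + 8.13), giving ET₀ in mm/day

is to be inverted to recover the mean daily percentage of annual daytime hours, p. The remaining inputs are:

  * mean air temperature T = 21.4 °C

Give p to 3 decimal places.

0.310

p = ET₀ / (0.46 T + 8.13) = 5.57 / (0.46 × 21.4 + 8.13) = 5.57 / 17.974 = 0.3099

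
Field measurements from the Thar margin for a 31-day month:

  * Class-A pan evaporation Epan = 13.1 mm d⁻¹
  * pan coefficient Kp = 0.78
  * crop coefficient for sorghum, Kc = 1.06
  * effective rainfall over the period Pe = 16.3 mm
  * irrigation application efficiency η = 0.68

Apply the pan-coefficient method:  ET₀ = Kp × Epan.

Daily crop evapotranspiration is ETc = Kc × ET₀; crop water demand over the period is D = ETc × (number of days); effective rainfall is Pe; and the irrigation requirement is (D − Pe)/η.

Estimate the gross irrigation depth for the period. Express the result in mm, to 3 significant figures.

ET₀ = 0.78 × 13.1 = 10.2180 mm/d
ETc = Kc × ET₀ = 1.06 × 10.2180 = 10.8311 mm/d
Crop demand D = ETc × 31 d = 10.8311 × 31 = 335.764 mm
D − Pe = 335.764 − 16.3 = 319.464 mm
Gross irrigation = 319.464 / 0.68 = 469.800 mm

470 mm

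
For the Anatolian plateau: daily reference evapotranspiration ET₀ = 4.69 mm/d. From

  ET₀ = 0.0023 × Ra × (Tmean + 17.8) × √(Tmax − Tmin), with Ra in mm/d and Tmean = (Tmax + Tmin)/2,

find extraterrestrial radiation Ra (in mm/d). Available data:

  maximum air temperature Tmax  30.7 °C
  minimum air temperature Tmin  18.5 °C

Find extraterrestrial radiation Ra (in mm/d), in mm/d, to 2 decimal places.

Tmean = 24.60 °C; √ΔT = 3.4928
Ra = ET₀ / [0.0023 × (Tmean+17.8) × √ΔT] = 4.69 / (0.0023 × 42.40 × 3.4928) = 13.769 mm/d

13.77 mm/d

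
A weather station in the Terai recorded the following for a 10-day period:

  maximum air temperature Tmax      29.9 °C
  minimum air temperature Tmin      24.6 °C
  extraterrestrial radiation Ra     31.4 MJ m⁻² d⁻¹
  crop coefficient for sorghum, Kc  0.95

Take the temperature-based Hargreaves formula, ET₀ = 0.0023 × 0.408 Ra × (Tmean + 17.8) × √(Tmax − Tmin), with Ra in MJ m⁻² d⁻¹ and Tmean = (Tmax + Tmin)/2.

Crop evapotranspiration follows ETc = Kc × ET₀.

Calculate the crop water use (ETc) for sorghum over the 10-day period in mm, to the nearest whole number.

29 mm

Tmean = (29.9 + 24.6)/2 = 27.25 °C
0.408 Ra = 0.408 × 31.4 = 12.8112 mm/d equivalent
ET₀ = 0.0023 × 12.8112 × (27.25 + 17.8) × √5.3 = 0.0023 × 12.8112 × 45.05 × 2.3022 = 3.0560 mm/d
ETc = Kc × ET₀ = 0.95 × 3.0560 = 2.9032 mm/d
Over 10 days: 2.9032 × 10 = 29.032 mm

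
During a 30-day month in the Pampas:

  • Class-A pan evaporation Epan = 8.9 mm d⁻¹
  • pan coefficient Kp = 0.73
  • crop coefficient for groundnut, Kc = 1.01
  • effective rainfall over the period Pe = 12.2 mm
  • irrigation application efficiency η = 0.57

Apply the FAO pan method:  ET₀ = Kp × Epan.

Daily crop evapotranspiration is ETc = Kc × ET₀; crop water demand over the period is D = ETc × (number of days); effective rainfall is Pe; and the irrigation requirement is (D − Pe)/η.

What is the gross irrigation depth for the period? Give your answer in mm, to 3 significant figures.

324 mm

ET₀ = 0.73 × 8.9 = 6.4970 mm/d
ETc = Kc × ET₀ = 1.01 × 6.4970 = 6.5620 mm/d
Crop demand D = ETc × 30 d = 6.5620 × 30 = 196.860 mm
D − Pe = 196.860 − 12.2 = 184.660 mm
Gross irrigation = 184.660 / 0.57 = 323.965 mm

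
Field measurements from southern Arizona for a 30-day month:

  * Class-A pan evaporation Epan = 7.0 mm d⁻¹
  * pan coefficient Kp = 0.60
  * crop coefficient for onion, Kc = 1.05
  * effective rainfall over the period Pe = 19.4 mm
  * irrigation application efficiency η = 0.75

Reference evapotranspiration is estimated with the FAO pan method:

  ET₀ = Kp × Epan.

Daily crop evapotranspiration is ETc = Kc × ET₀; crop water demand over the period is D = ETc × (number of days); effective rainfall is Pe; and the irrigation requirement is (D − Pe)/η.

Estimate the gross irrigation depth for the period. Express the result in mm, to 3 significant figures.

151 mm

ET₀ = 0.60 × 7.0 = 4.2000 mm/d
ETc = Kc × ET₀ = 1.05 × 4.2000 = 4.4100 mm/d
Crop demand D = ETc × 30 d = 4.4100 × 30 = 132.300 mm
D − Pe = 132.300 − 19.4 = 112.900 mm
Gross irrigation = 112.900 / 0.75 = 150.533 mm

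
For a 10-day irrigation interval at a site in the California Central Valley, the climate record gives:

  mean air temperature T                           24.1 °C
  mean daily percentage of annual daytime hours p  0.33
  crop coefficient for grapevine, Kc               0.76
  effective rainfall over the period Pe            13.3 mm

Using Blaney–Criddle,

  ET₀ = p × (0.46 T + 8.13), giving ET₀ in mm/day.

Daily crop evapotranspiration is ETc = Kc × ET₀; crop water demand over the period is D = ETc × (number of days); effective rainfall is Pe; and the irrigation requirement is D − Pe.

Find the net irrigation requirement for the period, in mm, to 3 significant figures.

ET₀ = 0.33 × (0.46 × 24.1 + 8.13) = 0.33 × 19.216 = 6.3413 mm/d
ETc = Kc × ET₀ = 0.76 × 6.3413 = 4.8194 mm/d
Crop demand D = ETc × 10 d = 4.8194 × 10 = 48.194 mm
D − Pe = 48.194 − 13.3 = 34.894 mm

34.9 mm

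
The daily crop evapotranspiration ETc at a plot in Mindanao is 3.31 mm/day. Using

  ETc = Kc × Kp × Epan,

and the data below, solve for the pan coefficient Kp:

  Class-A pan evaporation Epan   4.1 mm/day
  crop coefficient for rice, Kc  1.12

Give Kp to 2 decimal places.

ETc = Kc × Kp × Epan  ⇒  Kp = ETc / (Kc × Epan)
Kp = 3.31 / (1.12 × 4.1) = 3.31 / 4.592 = 0.7208

0.72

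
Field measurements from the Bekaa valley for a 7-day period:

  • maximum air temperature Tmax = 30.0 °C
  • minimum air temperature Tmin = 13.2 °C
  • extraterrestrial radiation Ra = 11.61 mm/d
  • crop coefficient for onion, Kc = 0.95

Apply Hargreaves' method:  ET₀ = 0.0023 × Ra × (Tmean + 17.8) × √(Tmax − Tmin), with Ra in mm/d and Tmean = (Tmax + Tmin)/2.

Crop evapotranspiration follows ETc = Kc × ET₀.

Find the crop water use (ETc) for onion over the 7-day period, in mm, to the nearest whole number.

29 mm

Tmean = (30.0 + 13.2)/2 = 21.60 °C
ET₀ = 0.0023 × 11.61 × (21.60 + 17.8) × √16.8 = 0.0023 × 11.61 × 39.40 × 4.0988 = 4.3123 mm/d
ETc = Kc × ET₀ = 0.95 × 4.3123 = 4.0967 mm/d
Over 7 days: 4.0967 × 7 = 28.677 mm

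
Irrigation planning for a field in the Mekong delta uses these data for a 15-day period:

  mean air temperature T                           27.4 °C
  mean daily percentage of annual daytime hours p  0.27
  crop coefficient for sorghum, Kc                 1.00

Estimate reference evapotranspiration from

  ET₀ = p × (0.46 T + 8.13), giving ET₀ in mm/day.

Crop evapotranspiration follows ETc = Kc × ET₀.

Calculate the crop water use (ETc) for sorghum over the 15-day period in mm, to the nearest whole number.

84 mm

ET₀ = 0.27 × (0.46 × 27.4 + 8.13) = 0.27 × 20.734 = 5.5982 mm/d
ETc = Kc × ET₀ = 1.00 × 5.5982 = 5.5982 mm/d
Over 15 days: 5.5982 × 15 = 83.973 mm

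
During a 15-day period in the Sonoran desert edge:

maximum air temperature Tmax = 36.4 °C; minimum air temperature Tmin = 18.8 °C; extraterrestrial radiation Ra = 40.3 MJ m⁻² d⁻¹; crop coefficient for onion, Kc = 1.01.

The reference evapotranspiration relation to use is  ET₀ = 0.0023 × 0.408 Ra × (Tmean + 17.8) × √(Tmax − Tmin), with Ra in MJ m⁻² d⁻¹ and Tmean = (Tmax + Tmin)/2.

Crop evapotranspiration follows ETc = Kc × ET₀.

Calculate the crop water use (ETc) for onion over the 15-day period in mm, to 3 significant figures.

109 mm

Tmean = (36.4 + 18.8)/2 = 27.60 °C
0.408 Ra = 0.408 × 40.3 = 16.4424 mm/d equivalent
ET₀ = 0.0023 × 16.4424 × (27.60 + 17.8) × √17.6 = 0.0023 × 16.4424 × 45.40 × 4.1952 = 7.2028 mm/d
ETc = Kc × ET₀ = 1.01 × 7.2028 = 7.2748 mm/d
Over 15 days: 7.2748 × 15 = 109.122 mm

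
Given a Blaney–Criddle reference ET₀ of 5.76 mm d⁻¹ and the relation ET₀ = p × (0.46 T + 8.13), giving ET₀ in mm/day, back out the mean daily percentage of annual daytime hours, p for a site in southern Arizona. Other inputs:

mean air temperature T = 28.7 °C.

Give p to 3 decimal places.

p = ET₀ / (0.46 T + 8.13) = 5.76 / (0.46 × 28.7 + 8.13) = 5.76 / 21.332 = 0.2700

0.270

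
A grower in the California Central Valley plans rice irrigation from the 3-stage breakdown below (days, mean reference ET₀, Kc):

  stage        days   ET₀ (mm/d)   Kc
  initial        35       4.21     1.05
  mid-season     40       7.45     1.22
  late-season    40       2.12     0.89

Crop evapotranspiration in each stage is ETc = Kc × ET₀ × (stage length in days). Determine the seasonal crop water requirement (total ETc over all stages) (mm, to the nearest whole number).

initial: 1.05 × 4.21 × 35 = 154.72 mm
mid-season: 1.22 × 7.45 × 40 = 363.56 mm
late-season: 0.89 × 2.12 × 40 = 75.47 mm
Seasonal total = 593.75 mm

594 mm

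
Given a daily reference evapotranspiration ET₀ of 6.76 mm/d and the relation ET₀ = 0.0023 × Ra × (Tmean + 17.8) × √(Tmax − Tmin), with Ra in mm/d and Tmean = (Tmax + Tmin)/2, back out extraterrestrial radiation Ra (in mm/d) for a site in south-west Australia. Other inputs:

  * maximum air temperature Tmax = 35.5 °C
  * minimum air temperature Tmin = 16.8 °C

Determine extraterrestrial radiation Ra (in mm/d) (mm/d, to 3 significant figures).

Tmean = 26.15 °C; √ΔT = 4.3243
Ra = ET₀ / [0.0023 × (Tmean+17.8) × √ΔT] = 6.76 / (0.0023 × 43.95 × 4.3243) = 15.465 mm/d

15.5 mm/d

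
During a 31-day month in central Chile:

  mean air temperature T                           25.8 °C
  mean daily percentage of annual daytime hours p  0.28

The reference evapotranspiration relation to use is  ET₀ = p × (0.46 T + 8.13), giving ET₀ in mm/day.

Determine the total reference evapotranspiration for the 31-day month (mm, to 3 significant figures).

ET₀ = 0.28 × (0.46 × 25.8 + 8.13) = 0.28 × 19.998 = 5.5994 mm/d
Monthly total = 5.5994 × 31 = 173.581 mm

174 mm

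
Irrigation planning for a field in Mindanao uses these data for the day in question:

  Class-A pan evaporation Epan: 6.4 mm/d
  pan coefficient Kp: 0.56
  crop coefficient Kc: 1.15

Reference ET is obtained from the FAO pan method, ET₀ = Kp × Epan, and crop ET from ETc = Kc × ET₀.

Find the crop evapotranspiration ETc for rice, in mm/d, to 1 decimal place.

4.1 mm/d

ET₀ = 0.56 × 6.4 = 3.5840 mm/d
ETc = Kc × ET₀ = 1.15 × 3.5840 = 4.1216 mm/d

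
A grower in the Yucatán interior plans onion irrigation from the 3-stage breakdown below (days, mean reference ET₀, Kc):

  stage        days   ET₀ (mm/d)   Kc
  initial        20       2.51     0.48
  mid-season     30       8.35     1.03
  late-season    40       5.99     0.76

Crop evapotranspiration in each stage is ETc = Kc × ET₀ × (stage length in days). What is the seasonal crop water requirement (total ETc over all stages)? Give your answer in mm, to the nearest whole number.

initial: 0.48 × 2.51 × 20 = 24.10 mm
mid-season: 1.03 × 8.35 × 30 = 258.02 mm
late-season: 0.76 × 5.99 × 40 = 182.10 mm
Seasonal total = 464.22 mm

464 mm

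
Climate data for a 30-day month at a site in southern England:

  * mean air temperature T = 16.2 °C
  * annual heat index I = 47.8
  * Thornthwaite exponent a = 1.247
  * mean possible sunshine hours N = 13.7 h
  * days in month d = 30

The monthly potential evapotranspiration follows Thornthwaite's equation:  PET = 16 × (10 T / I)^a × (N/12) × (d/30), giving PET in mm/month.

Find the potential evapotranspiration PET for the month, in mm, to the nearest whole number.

10T/I = 10 × 16.2 / 47.8 = 3.3891
(10T/I)^a = 3.3891^1.247 = 4.5816
Uncorrected PET = 16 × 4.5816 = 73.306 mm
Correction = (N/12)(d/30) = (13.7/12)(30/30) = 1.1417
PET = 73.306 × 1.1417 = 83.693 mm/month

84 mm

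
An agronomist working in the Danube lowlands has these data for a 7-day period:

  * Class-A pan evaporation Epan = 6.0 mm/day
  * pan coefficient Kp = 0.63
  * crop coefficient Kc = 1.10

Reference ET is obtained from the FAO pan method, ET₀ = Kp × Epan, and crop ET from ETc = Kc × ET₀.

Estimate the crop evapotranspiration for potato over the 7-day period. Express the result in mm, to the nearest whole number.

ET₀ = 0.63 × 6.0 = 3.7800 mm/d
ETc = Kc × ET₀ = 1.10 × 3.7800 = 4.1580 mm/d
Over 7 days: 4.1580 × 7 = 29.106 mm

29 mm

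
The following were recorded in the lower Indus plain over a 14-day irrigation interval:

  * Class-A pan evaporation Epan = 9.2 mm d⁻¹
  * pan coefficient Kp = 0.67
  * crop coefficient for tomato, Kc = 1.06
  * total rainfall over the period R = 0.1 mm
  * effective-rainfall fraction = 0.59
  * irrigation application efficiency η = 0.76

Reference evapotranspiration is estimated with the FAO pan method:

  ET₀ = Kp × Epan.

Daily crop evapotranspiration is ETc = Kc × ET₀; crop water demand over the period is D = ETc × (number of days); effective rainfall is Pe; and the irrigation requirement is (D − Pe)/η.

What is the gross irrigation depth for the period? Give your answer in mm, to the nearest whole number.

ET₀ = 0.67 × 9.2 = 6.1640 mm/d
ETc = Kc × ET₀ = 1.06 × 6.1640 = 6.5338 mm/d
Crop demand D = ETc × 14 d = 6.5338 × 14 = 91.473 mm
Pe = 0.59 × 0.1 = 0.059 mm
D − Pe = 91.473 − 0.059 = 91.414 mm
Gross irrigation = 91.414 / 0.76 = 120.282 mm

120 mm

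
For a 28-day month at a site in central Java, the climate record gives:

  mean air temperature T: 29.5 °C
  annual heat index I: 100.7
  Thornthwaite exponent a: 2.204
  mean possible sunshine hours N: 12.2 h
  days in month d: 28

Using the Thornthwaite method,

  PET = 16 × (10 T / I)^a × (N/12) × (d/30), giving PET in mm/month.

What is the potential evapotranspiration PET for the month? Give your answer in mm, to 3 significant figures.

10T/I = 10 × 29.5 / 100.7 = 2.9295
(10T/I)^a = 2.9295^2.204 = 10.6859
Uncorrected PET = 16 × 10.6859 = 170.974 mm
Correction = (N/12)(d/30) = (12.2/12)(28/30) = 0.9489
PET = 170.974 × 0.9489 = 162.237 mm/month

162 mm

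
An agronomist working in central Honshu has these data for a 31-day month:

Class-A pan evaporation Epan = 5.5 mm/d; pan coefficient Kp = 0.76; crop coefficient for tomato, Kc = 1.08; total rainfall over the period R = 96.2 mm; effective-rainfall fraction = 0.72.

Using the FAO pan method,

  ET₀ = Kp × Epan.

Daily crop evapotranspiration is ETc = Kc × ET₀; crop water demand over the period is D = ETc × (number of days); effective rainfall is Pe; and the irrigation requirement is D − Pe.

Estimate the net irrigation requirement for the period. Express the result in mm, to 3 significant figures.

ET₀ = 0.76 × 5.5 = 4.1800 mm/d
ETc = Kc × ET₀ = 1.08 × 4.1800 = 4.5144 mm/d
Crop demand D = ETc × 31 d = 4.5144 × 31 = 139.946 mm
Pe = 0.72 × 96.2 = 69.264 mm
D − Pe = 139.946 − 69.264 = 70.682 mm

70.7 mm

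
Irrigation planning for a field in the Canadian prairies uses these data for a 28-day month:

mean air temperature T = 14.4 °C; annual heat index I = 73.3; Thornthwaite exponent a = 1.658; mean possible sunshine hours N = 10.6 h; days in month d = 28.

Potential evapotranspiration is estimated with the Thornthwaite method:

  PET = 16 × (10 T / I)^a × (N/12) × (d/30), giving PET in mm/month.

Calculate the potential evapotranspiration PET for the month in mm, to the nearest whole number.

10T/I = 10 × 14.4 / 73.3 = 1.9645
(10T/I)^a = 1.9645^1.658 = 3.0635
Uncorrected PET = 16 × 3.0635 = 49.016 mm
Correction = (N/12)(d/30) = (10.6/12)(28/30) = 0.8244
PET = 49.016 × 0.8244 = 40.409 mm/month

40 mm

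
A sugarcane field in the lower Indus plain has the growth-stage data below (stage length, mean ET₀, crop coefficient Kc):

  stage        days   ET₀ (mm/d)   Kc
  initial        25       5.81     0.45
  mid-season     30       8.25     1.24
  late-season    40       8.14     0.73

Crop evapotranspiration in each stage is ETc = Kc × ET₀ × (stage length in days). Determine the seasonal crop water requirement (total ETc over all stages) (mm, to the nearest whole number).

initial: 0.45 × 5.81 × 25 = 65.36 mm
mid-season: 1.24 × 8.25 × 30 = 306.90 mm
late-season: 0.73 × 8.14 × 40 = 237.69 mm
Seasonal total = 609.95 mm

610 mm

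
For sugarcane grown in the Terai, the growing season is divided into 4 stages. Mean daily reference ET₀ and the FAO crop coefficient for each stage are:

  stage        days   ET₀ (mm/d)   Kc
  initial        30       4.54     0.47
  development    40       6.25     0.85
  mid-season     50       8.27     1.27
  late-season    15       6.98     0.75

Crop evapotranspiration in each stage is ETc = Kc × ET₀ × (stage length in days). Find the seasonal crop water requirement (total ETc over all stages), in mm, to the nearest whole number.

initial: 0.47 × 4.54 × 30 = 64.01 mm
development: 0.85 × 6.25 × 40 = 212.50 mm
mid-season: 1.27 × 8.27 × 50 = 525.15 mm
late-season: 0.75 × 6.98 × 15 = 78.53 mm
Seasonal total = 880.19 mm

880 mm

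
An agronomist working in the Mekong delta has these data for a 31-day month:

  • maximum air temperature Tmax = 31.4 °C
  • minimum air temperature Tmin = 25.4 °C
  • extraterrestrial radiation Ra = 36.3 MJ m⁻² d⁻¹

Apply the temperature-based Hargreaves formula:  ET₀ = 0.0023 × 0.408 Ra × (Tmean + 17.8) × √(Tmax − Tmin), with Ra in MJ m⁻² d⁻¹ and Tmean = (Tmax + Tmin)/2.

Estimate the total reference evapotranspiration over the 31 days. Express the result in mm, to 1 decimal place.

Tmean = (31.4 + 25.4)/2 = 28.40 °C
0.408 Ra = 0.408 × 36.3 = 14.8104 mm/d equivalent
ET₀ = 0.0023 × 14.8104 × (28.40 + 17.8) × √6.0 = 0.0023 × 14.8104 × 46.20 × 2.4495 = 3.8549 mm/d
Over 31 days: 3.8549 × 31 = 119.502 mm

119.5 mm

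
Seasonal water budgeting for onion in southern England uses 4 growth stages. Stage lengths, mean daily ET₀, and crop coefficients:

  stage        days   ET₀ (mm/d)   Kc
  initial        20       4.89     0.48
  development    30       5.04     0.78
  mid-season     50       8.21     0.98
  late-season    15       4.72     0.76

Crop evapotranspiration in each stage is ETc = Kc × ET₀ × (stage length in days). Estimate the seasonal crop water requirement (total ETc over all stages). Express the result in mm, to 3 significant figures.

initial: 0.48 × 4.89 × 20 = 46.94 mm
development: 0.78 × 5.04 × 30 = 117.94 mm
mid-season: 0.98 × 8.21 × 50 = 402.29 mm
late-season: 0.76 × 4.72 × 15 = 53.81 mm
Seasonal total = 620.98 mm

621 mm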